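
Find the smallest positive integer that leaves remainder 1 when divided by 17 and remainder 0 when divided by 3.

x ≡ 0 (mod 3) gives x ∈ {0, 3, 6, 9, 12, 15, 18}.
The first of these with x mod 17 = 1 is 18.

18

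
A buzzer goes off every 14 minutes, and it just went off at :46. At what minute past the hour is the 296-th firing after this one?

296·14 = 4144.
4144 mod 60 = 4 (since 69·60 = 4140).
(46 + 4) mod 60 = 50.

50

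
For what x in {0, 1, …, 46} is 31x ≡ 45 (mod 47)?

6

The inverse of 31 mod 47 is 44 (since 31·44 = 1364 ≡ 1).
So x ≡ 44·45 = 1980 ≡ 6 (mod 47).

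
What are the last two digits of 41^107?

81

Successive squares of 41 mod 100: 41^1≡41, 41^2≡81, 41^4≡61, 41^8≡21, 41^16≡41, 41^32≡81, 41^64≡61.
107 = 1 + 2 + 8 + 32 + 64, so 41^107 ≡ 41·81·21·81·61 ≡ 81 (mod 100).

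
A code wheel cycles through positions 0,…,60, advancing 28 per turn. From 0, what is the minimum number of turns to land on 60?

28⁻¹ ≡ 24 (mod 61) because 28·24 = 672 = 11·61 + 1.
Multiplying both sides by 24: x ≡ 24·60 = 1440 ≡ 37 (mod 61).

37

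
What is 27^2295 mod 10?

Powers of 7 mod 10 repeat with period 4: 7, 9, 3, 1.
2295 leaves remainder 3 on division by 4, so 27^2295 ends in 3.

3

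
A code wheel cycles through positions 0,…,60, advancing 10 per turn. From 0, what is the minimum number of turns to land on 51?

60

The inverse of 10 mod 61 is 55 (since 10·55 = 550 ≡ 1).
Multiplying both sides by 55: x ≡ 55·51 = 2805 ≡ 60 (mod 61).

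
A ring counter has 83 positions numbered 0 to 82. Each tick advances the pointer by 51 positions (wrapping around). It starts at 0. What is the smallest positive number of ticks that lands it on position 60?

The inverse of 51 mod 83 is 70 (since 51·70 = 3570 ≡ 1).
Multiplying both sides by 70: x ≡ 70·60 = 4200 ≡ 50 (mod 83).

50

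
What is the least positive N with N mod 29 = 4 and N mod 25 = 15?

x ≡ 15 (mod 25) gives x ∈ {15, 40, 65, 90, 115, 140, 165, 190, …}.
The first of these with x mod 29 = 4 is 265.

265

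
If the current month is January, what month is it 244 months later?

May

244 mod 12 = 4 (since 20·12 = 240).
January + 4 months → May.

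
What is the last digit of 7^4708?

1

The units digit of 7^n cycles with period 4: 7, 9, 3, 1, …
4708 leaves remainder 0 on division by 4, so 7^4708 ends in 1.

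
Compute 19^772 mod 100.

By repeated squaring mod 100: 19^1≡19, 19^2≡61, 19^4≡21, 19^8≡41, 19^16≡81, 19^32≡61, 19^64≡21, 19^128≡41, 19^256≡81, 19^512≡61.
Since 772 = 4 + 256 + 512 in binary, 19^772 ≡ 21·81·61 ≡ 61 (mod 100).

61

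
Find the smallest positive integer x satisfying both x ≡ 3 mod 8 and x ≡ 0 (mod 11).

11

x ≡ 3 (mod 8) gives x ∈ {3, 11}.
The first of these with x mod 11 = 0 is 11.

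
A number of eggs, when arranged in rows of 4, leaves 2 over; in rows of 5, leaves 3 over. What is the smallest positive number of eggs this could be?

18

Since 5·1 ≡ 1 (mod 4), take x = 3 + 5·((2−3)·1 mod 4) = 3 + 5·3 = 18.
Check: 18 mod 4 = 2, 18 mod 5 = 3.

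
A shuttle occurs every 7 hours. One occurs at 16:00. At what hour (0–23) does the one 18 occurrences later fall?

18·7 = 126.
126 = 5·24 + 6, so 126 mod 24 = 6.
(16 + 6) mod 24 = 22.

22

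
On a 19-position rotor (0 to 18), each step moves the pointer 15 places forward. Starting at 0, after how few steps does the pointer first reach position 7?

3

The inverse of 15 mod 19 is 14 (since 15·14 = 210 ≡ 1).
Multiplying both sides by 14: x ≡ 14·7 = 98 ≡ 3 (mod 19).
Check: 15·3 = 45 = 2·19 + 7.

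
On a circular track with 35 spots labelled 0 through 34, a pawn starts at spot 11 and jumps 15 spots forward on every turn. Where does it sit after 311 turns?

311·15 = 4665.
Dividing 4665 by 35 gives quotient 133 and remainder 10.
(11 + 10) mod 35 = 21.

21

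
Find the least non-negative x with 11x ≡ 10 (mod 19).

11⁻¹ ≡ 7 (mod 19) because 11·7 = 77 = 4·19 + 1.
So x ≡ 7·10 = 70 ≡ 13 (mod 19).

13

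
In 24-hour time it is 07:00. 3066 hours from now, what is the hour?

1

3066 = 127·24 + 18, so 3066 mod 24 = 18.
(7 + 18) mod 24 = 1.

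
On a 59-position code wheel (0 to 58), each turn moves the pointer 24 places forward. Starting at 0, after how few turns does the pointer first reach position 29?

43

24⁻¹ ≡ 32 (mod 59) because 24·32 = 768 = 13·59 + 1.
So x ≡ 32·29 = 928 ≡ 43 (mod 59).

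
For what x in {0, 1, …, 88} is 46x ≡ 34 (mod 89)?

82

46⁻¹ ≡ 60 (mod 89) because 46·60 = 2760 = 31·89 + 1.
Multiplying both sides by 60: x ≡ 60·34 = 2040 ≡ 82 (mod 89).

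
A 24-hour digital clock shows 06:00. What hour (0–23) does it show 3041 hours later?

Dividing 3041 by 24 gives quotient 126 and remainder 17.
(6 + 17) mod 24 = 23.

23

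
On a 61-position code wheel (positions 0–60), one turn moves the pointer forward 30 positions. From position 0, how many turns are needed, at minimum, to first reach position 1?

59

61 = 2·30 + 1
30 = 30·1 + 0
Back-substituting gives 30·59 ≡ 1 (mod 61).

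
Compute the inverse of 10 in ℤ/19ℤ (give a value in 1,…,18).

19 = 1·10 + 9
10 = 1·9 + 1
9 = 9·1 + 0
Back-substituting gives 10·2 ≡ 1 (mod 19).

2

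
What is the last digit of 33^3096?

1

Powers of 3 mod 10 repeat with period 4: 3, 9, 7, 1.
3096 leaves remainder 0 on division by 4, so 33^3096 ends in 1.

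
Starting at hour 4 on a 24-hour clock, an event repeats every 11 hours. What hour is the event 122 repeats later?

2

122·11 = 1342.
Dividing 1342 by 24 gives quotient 55 and remainder 22.
(4 + 22) mod 24 = 2.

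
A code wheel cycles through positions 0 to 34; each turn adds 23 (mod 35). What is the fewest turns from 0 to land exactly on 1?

35 = 1·23 + 12
23 = 1·12 + 11
12 = 1·11 + 1
11 = 11·1 + 0
Back-substituting gives 23·32 ≡ 1 (mod 35).

32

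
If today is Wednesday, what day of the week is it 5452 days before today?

5452 − 778·7 = 6, so 5452 ≡ 6 (mod 7).
Wednesday − 6 days → Thursday.

Thursday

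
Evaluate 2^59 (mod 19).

13

Successive squares of 2 mod 19: 2^1≡2, 2^2≡4, 2^4≡16, 2^8≡9, 2^16≡5, 2^32≡6.
59 = 1 + 2 + 8 + 16 + 32, so 2^59 ≡ 2·4·9·5·6 ≡ 13 (mod 19).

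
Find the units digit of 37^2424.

Last digits of 7^n: 7, 9, 3, 1 (period 4).
2424 mod 4 = 0, so the last digit matches 7^4 = 1.

1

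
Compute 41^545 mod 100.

1

By repeated squaring mod 100: 41^1≡41, 41^2≡81, 41^4≡61, 41^8≡21, 41^16≡41, 41^32≡81, 41^64≡61, 41^128≡21, 41^256≡41, 41^512≡81.
Since 545 = 1 + 32 + 512 in binary, 41^545 ≡ 41·81·81 ≡ 1 (mod 100).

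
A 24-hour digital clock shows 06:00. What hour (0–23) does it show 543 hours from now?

Dividing 543 by 24 gives quotient 22 and remainder 15.
(6 + 15) mod 24 = 21.

21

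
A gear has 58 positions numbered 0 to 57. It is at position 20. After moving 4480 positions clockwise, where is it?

34

Dividing 4480 by 58 gives quotient 77 and remainder 14.
(20 + 14) mod 58 = 34.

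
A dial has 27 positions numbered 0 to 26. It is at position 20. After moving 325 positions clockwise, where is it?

21

325 = 12·27 + 1, so 325 mod 27 = 1.
(20 + 1) mod 27 = 21.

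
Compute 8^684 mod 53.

13

Square-and-reduce mod 53: 8^1≡8, 8^2≡11, 8^4≡15, 8^8≡13, 8^16≡10, 8^32≡47, 8^64≡36, 8^128≡24, 8^256≡46, 8^512≡49.
684 = 4 + 8 + 32 + 128 + 512, so 8^684 ≡ 15·13·47·24·49 ≡ 13 (mod 53).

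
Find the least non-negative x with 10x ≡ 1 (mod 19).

10⁻¹ ≡ 2 (mod 19) because 10·2 = 20 = 1·19 + 1.
Multiplying both sides by 2: x ≡ 2·1 = 2 ≡ 2 (mod 19).
Check: 10·2 = 20 = 1·19 + 1.

2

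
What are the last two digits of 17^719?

53

By repeated squaring mod 100: 17^1≡17, 17^2≡89, 17^4≡21, 17^8≡41, 17^16≡81, 17^32≡61, 17^64≡21, 17^128≡41, 17^256≡81, 17^512≡61.
Since 719 = 1 + 2 + 4 + 8 + 64 + 128 + 512 in binary, 17^719 ≡ 17·89·21·41·21·41·61 ≡ 53 (mod 100).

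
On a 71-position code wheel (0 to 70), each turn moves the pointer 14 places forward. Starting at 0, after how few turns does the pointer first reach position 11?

16

14⁻¹ ≡ 66 (mod 71) because 14·66 = 924 = 13·71 + 1.
Multiplying both sides by 66: x ≡ 66·11 = 726 ≡ 16 (mod 71).
Check: 14·16 = 224 = 3·71 + 11.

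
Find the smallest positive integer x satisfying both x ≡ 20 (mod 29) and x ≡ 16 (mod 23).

x ≡ 16 (mod 23) gives x ∈ {16, 39, 62, 85, 108, 131, 154, 177, …}.
The first of these with x mod 29 = 20 is 223.

223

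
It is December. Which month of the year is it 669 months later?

Dividing 669 by 12 gives quotient 55 and remainder 9.
December + 9 months → September.

September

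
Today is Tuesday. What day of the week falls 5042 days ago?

5042 − 720·7 = 2, so 5042 ≡ 2 (mod 7).
Tuesday − 2 days → Sunday.

Sunday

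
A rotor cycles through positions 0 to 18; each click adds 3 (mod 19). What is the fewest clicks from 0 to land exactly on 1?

13

19 = 6·3 + 1
3 = 3·1 + 0
Back-substituting gives 3·13 ≡ 1 (mod 19).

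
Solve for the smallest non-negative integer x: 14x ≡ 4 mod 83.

24

The inverse of 14 mod 83 is 6 (since 14·6 = 84 ≡ 1).
So x ≡ 6·4 = 24 ≡ 24 (mod 83).
Check: 14·24 = 336 = 4·83 + 4.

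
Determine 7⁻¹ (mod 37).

16

37 = 5·7 + 2
7 = 3·2 + 1
2 = 2·1 + 0
Back-substituting gives 7·16 ≡ 1 (mod 37).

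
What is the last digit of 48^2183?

Last digits of 8^n: 8, 4, 2, 6 (period 4).
2183 leaves remainder 3 on division by 4, so 48^2183 ends in 2.

2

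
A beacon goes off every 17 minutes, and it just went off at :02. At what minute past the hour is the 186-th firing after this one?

186·17 = 3162.
3162 − 52·60 = 42, so 3162 ≡ 42 (mod 60).
(2 + 42) mod 60 = 44.

44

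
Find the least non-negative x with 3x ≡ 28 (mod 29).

19

3⁻¹ ≡ 10 (mod 29) because 3·10 = 30 = 1·29 + 1.
So x ≡ 10·28 = 280 ≡ 19 (mod 29).
Check: 3·19 = 57 = 1·29 + 28.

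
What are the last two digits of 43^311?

Successive squares of 43 mod 100: 43^1≡43, 43^2≡49, 43^4≡1, 43^8≡1, 43^16≡1, 43^32≡1, 43^64≡1, 43^128≡1, 43^256≡1.
311 = 1 + 2 + 4 + 16 + 32 + 256, so 43^311 ≡ 43·49·1·1·1·1 ≡ 7 (mod 100).

07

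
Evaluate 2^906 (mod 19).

Successive squares of 2 mod 19: 2^1≡2, 2^2≡4, 2^4≡16, 2^8≡9, 2^16≡5, 2^32≡6, 2^64≡17, 2^128≡4, 2^256≡16, 2^512≡9.
Since 906 = 2 + 8 + 128 + 256 + 512 in binary, 2^906 ≡ 4·9·4·16·9 ≡ 7 (mod 19).

7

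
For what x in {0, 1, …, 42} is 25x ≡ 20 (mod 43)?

18

25⁻¹ ≡ 31 (mod 43) because 25·31 = 775 = 18·43 + 1.
So x ≡ 31·20 = 620 ≡ 18 (mod 43).
Check: 25·18 = 450 = 10·43 + 20.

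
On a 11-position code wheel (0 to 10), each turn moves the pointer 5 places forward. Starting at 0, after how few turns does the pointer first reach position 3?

5

The inverse of 5 mod 11 is 9 (since 5·9 = 45 ≡ 1).
So x ≡ 9·3 = 27 ≡ 5 (mod 11).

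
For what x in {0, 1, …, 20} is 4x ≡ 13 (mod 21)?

The inverse of 4 mod 21 is 16 (since 4·16 = 64 ≡ 1).
Multiplying both sides by 16: x ≡ 16·13 = 208 ≡ 19 (mod 21).

19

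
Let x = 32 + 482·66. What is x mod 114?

38

482·66 = 31812.
Dividing 31812 by 114 gives quotient 279 and remainder 6.
(32 + 6) mod 114 = 38.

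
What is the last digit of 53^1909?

Last digits of 3^n: 3, 9, 7, 1 (period 4).
1909 leaves remainder 1 on division by 4, so 53^1909 ends in 3.

3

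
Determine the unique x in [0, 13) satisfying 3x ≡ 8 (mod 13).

3⁻¹ ≡ 9 (mod 13) because 3·9 = 27 = 2·13 + 1.
So x ≡ 9·8 = 72 ≡ 7 (mod 13).
Check: 3·7 = 21 = 1·13 + 8.

7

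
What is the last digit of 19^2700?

1

Last digits of 9^n: 9, 1 (period 2).
2700 mod 2 = 0, so the last digit matches 9^2 = 1.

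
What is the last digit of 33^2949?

3

Powers of 3 mod 10 repeat with period 4: 3, 9, 7, 1.
2949 leaves remainder 1 on division by 4, so 33^2949 ends in 3.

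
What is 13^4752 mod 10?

Powers of 3 mod 10 repeat with period 4: 3, 9, 7, 1.
4752 mod 4 = 0, so the last digit matches 3^4 = 1.

1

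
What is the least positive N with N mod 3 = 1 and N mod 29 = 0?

58

Since 29·2 ≡ 1 (mod 3), take x = 0 + 29·((1−0)·2 mod 3) = 0 + 29·2 = 58.
Check: 58 mod 3 = 1, 58 mod 29 = 0.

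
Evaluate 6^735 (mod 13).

Successive squares of 6 mod 13: 6^1≡6, 6^2≡10, 6^4≡9, 6^8≡3, 6^16≡9, 6^32≡3, 6^64≡9, 6^128≡3, 6^256≡9, 6^512≡3.
Since 735 = 1 + 2 + 4 + 8 + 16 + 64 + 128 + 512 in binary, 6^735 ≡ 6·10·9·3·9·9·3·3 ≡ 8 (mod 13).

8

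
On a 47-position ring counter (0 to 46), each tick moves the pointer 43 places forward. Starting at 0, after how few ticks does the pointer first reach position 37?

The inverse of 43 mod 47 is 35 (since 43·35 = 1505 ≡ 1).
Multiplying both sides by 35: x ≡ 35·37 = 1295 ≡ 26 (mod 47).

26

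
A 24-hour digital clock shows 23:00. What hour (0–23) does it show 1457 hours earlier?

1457 mod 24 = 17 (since 60·24 = 1440).
(23 − 17) mod 24 = 6.

6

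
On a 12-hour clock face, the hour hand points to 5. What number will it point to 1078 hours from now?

1078 mod 12 = 10 (since 89·12 = 1068).
5 + 10 → 3 on a 12-hour dial.

3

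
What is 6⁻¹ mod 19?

16

19 = 3·6 + 1
6 = 6·1 + 0
Back-substituting gives 6·16 ≡ 1 (mod 19).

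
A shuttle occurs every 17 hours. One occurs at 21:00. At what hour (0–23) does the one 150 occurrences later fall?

3

150·17 = 2550.
Dividing 2550 by 24 gives quotient 106 and remainder 6.
(21 + 6) mod 24 = 3.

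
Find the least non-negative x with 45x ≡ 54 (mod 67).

The inverse of 45 mod 67 is 3 (since 45·3 = 135 ≡ 1).
Multiplying both sides by 3: x ≡ 3·54 = 162 ≡ 28 (mod 67).

28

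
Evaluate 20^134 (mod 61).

Successive squares of 20 mod 61: 20^1≡20, 20^2≡34, 20^4≡58, 20^8≡9, 20^16≡20, 20^32≡34, 20^64≡58, 20^128≡9.
Since 134 = 2 + 4 + 128 in binary, 20^134 ≡ 34·58·9 ≡ 58 (mod 61).

58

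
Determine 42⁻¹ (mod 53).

24

53 = 1·42 + 11
42 = 3·11 + 9
11 = 1·9 + 2
9 = 4·2 + 1
2 = 2·1 + 0
Back-substituting gives 42·24 ≡ 1 (mod 53).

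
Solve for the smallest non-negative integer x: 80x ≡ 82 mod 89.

70

The inverse of 80 mod 89 is 79 (since 80·79 = 6320 ≡ 1).
So x ≡ 79·82 = 6478 ≡ 70 (mod 89).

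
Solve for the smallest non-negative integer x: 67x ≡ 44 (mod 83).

67⁻¹ ≡ 57 (mod 83) because 67·57 = 3819 = 46·83 + 1.
So x ≡ 57·44 = 2508 ≡ 18 (mod 83).

18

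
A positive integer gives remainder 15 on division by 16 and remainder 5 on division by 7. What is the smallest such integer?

x ≡ 5 (mod 7) gives x ∈ {5, 12, 19, 26, 33, 40, 47}.
The first of these with x mod 16 = 15 is 47.

47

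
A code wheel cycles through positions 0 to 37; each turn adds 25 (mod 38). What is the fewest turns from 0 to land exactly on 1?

25·35 = 875 = 23·38 + 1, so 25⁻¹ ≡ 35 (mod 38).

35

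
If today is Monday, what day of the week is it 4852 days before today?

4852 − 693·7 = 1, so 4852 ≡ 1 (mod 7).
Monday − 1 day → Sunday.

Sunday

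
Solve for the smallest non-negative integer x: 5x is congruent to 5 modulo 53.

5⁻¹ ≡ 32 (mod 53) because 5·32 = 160 = 3·53 + 1.
Multiplying both sides by 32: x ≡ 32·5 = 160 ≡ 1 (mod 53).
Check: 5·1 = 5 = 0·53 + 5.

1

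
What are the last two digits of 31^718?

41

By repeated squaring mod 100: 31^1≡31, 31^2≡61, 31^4≡21, 31^8≡41, 31^16≡81, 31^32≡61, 31^64≡21, 31^128≡41, 31^256≡81, 31^512≡61.
Since 718 = 2 + 4 + 8 + 64 + 128 + 512 in binary, 31^718 ≡ 61·21·41·21·41·61 ≡ 41 (mod 100).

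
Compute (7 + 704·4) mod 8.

704·4 = 2816.
2816 = 352·8 + 0, so 2816 mod 8 = 0.
(7 + 0) mod 8 = 7.

7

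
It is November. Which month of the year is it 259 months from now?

June

259 mod 12 = 7 (since 21·12 = 252).
November + 7 months → June.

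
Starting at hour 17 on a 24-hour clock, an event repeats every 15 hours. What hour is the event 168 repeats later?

168·15 = 2520.
Dividing 2520 by 24 gives quotient 105 and remainder 0.
(17 + 0) mod 24 = 17.

17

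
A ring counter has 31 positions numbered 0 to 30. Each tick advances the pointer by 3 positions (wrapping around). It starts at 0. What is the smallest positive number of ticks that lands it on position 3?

1

3⁻¹ ≡ 21 (mod 31) because 3·21 = 63 = 2·31 + 1.
So x ≡ 21·3 = 63 ≡ 1 (mod 31).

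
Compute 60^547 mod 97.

Successive squares of 60 mod 97: 60^1≡60, 60^2≡11, 60^4≡24, 60^8≡91, 60^16≡36, 60^32≡35, 60^64≡61, 60^128≡35, 60^256≡61, 60^512≡35.
Since 547 = 1 + 2 + 32 + 512 in binary, 60^547 ≡ 60·11·35·35 ≡ 5 (mod 97).

5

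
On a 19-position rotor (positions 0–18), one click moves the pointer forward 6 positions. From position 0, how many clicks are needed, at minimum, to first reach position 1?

6·16 = 96 = 5·19 + 1, so 6⁻¹ ≡ 16 (mod 19).

16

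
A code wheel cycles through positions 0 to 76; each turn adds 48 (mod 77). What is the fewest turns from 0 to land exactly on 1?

69

77 = 1·48 + 29
48 = 1·29 + 19
29 = 1·19 + 10
19 = 1·10 + 9
10 = 1·9 + 1
9 = 9·1 + 0
Back-substituting gives 48·69 ≡ 1 (mod 77).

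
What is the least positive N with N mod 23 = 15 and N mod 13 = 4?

199

x ≡ 4 (mod 13) gives x ∈ {4, 17, 30, 43, 56, 69, 82, 95, …}.
The first of these with x mod 23 = 15 is 199.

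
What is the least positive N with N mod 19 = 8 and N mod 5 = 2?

x ≡ 2 (mod 5) gives x ∈ {2, 7, 12, 17, 22, 27}.
The first of these with x mod 19 = 8 is 27.

27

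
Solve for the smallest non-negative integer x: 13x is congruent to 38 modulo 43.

36

13⁻¹ ≡ 10 (mod 43) because 13·10 = 130 = 3·43 + 1.
So x ≡ 10·38 = 380 ≡ 36 (mod 43).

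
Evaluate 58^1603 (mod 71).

By repeated squaring mod 71: 58^1≡58, 58^2≡27, 58^4≡19, 58^8≡6, 58^16≡36, 58^32≡18, 58^64≡40, 58^128≡38, 58^256≡24, 58^512≡8, 58^1024≡64.
1603 = 1 + 2 + 64 + 512 + 1024, so 58^1603 ≡ 58·27·40·8·64 ≡ 57 (mod 71).

57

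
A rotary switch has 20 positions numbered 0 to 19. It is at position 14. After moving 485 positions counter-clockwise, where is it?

485 − 24·20 = 5, so 485 ≡ 5 (mod 20).
(14 − 5) mod 20 = 9.

9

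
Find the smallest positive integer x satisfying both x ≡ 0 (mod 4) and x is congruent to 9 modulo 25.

Since 25·1 ≡ 1 (mod 4), take x = 9 + 25·((0−9)·1 mod 4) = 9 + 25·3 = 84.
Check: 84 mod 4 = 0, 84 mod 25 = 9.

84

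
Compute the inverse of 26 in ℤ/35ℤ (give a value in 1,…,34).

31

35 = 1·26 + 9
26 = 2·9 + 8
9 = 1·8 + 1
8 = 8·1 + 0
Back-substituting gives 26·31 ≡ 1 (mod 35).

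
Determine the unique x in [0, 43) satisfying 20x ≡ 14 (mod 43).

20⁻¹ ≡ 28 (mod 43) because 20·28 = 560 = 13·43 + 1.
Multiplying both sides by 28: x ≡ 28·14 = 392 ≡ 5 (mod 43).

5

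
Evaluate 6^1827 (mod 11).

8

Successive squares of 6 mod 11: 6^1≡6, 6^2≡3, 6^4≡9, 6^8≡4, 6^16≡5, 6^32≡3, 6^64≡9, 6^128≡4, 6^256≡5, 6^512≡3, 6^1024≡9.
1827 = 1 + 2 + 32 + 256 + 512 + 1024, so 6^1827 ≡ 6·3·3·5·3·9 ≡ 8 (mod 11).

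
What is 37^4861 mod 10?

Powers of 7 mod 10 repeat with period 4: 7, 9, 3, 1.
4861 leaves remainder 1 on division by 4, so 37^4861 ends in 7.

7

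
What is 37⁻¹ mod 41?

10

37·10 = 370 = 9·41 + 1, so 37⁻¹ ≡ 10 (mod 41).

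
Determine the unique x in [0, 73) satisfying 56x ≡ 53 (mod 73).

The inverse of 56 mod 73 is 30 (since 56·30 = 1680 ≡ 1).
So x ≡ 30·53 = 1590 ≡ 57 (mod 73).

57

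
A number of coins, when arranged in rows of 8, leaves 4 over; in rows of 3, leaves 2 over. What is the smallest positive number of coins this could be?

x ≡ 2 (mod 3) gives x ∈ {2, 5, 8, 11, 14, 17, 20}.
The first of these with x mod 8 = 4 is 20.

20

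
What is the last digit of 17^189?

7

Last digits of 7^n: 7, 9, 3, 1 (period 4).
189 leaves remainder 1 on division by 4, so 17^189 ends in 7.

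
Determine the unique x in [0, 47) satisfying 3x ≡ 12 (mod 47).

4

3⁻¹ ≡ 16 (mod 47) because 3·16 = 48 = 1·47 + 1.
Multiplying both sides by 16: x ≡ 16·12 = 192 ≡ 4 (mod 47).
Check: 3·4 = 12 = 0·47 + 12.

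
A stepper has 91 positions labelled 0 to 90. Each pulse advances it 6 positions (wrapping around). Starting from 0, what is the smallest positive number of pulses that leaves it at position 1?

76

91 = 15·6 + 1
6 = 6·1 + 0
Back-substituting gives 6·76 ≡ 1 (mod 91).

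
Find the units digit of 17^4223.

3

Powers of 7 mod 10 repeat with period 4: 7, 9, 3, 1.
4223 leaves remainder 3 on division by 4, so 17^4223 ends in 3.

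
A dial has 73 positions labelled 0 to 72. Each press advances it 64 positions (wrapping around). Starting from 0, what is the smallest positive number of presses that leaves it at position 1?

8

73 = 1·64 + 9
64 = 7·9 + 1
9 = 9·1 + 0
Back-substituting gives 64·8 ≡ 1 (mod 73).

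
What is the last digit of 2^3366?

4

The units digit of 2^n cycles with period 4: 2, 4, 8, 6, …
3366 leaves remainder 2 on division by 4, so 2^3366 ends in 4.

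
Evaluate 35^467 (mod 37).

18

Successive squares of 35 mod 37: 35^1≡35, 35^2≡4, 35^4≡16, 35^8≡34, 35^16≡9, 35^32≡7, 35^64≡12, 35^128≡33, 35^256≡16.
467 = 1 + 2 + 16 + 64 + 128 + 256, so 35^467 ≡ 35·4·9·12·33·16 ≡ 18 (mod 37).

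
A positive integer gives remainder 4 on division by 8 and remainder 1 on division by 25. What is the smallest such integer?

Since 25·1 ≡ 1 (mod 8), take x = 1 + 25·((4−1)·1 mod 8) = 1 + 25·3 = 76.
Check: 76 mod 8 = 4, 76 mod 25 = 1.

76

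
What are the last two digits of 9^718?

Square-and-reduce mod 100: 9^1≡9, 9^2≡81, 9^4≡61, 9^8≡21, 9^16≡41, 9^32≡81, 9^64≡61, 9^128≡21, 9^256≡41, 9^512≡81.
Since 718 = 2 + 4 + 8 + 64 + 128 + 512 in binary, 9^718 ≡ 81·61·21·61·21·81 ≡ 21 (mod 100).

21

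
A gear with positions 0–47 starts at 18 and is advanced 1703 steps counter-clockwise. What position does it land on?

1703 mod 48 = 23 (since 35·48 = 1680).
(18 − 23) mod 48 = 43.

43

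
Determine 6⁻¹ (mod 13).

11

6·11 = 66 = 5·13 + 1, so 6⁻¹ ≡ 11 (mod 13).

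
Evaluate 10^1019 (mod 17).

3

Successive squares of 10 mod 17: 10^1≡10, 10^2≡15, 10^4≡4, 10^8≡16, 10^16≡1, 10^32≡1, 10^64≡1, 10^128≡1, 10^256≡1, 10^512≡1.
1019 = 1 + 2 + 8 + 16 + 32 + 64 + 128 + 256 + 512, so 10^1019 ≡ 10·15·16·1·1·1·1·1·1 ≡ 3 (mod 17).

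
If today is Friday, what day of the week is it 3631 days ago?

Sunday

Dividing 3631 by 7 gives quotient 518 and remainder 5.
Friday − 5 days → Sunday.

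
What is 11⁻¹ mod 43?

43 = 3·11 + 10
11 = 1·10 + 1
10 = 10·1 + 0
Back-substituting gives 11·4 ≡ 1 (mod 43).

4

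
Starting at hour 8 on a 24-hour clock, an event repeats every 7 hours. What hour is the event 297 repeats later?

23

297·7 = 2079.
2079 − 86·24 = 15, so 2079 ≡ 15 (mod 24).
(8 + 15) mod 24 = 23.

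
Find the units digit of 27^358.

Last digits of 7^n: 7, 9, 3, 1 (period 4).
358 leaves remainder 2 on division by 4, so 27^358 ends in 9.

9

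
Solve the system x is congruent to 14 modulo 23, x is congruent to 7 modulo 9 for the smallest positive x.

106

x ≡ 7 (mod 9) gives x ∈ {7, 16, 25, 34, 43, 52, 61, 70, …}.
The first of these with x mod 23 = 14 is 106.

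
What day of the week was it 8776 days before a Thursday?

Saturday

8776 mod 7 = 5 (since 1253·7 = 8771).
Thursday − 5 days → Saturday.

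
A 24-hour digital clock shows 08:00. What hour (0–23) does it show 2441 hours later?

2441 = 101·24 + 17, so 2441 mod 24 = 17.
(8 + 17) mod 24 = 1.

1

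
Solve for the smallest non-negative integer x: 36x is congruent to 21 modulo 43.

The inverse of 36 mod 43 is 6 (since 36·6 = 216 ≡ 1).
So x ≡ 6·21 = 126 ≡ 40 (mod 43).

40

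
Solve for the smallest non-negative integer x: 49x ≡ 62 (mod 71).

23

The inverse of 49 mod 71 is 29 (since 49·29 = 1421 ≡ 1).
So x ≡ 29·62 = 1798 ≡ 23 (mod 71).
Check: 49·23 = 1127 = 15·71 + 62.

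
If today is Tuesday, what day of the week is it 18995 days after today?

18995 mod 7 = 4 (since 2713·7 = 18991).
Tuesday + 4 days → Saturday.

Saturday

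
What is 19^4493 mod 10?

9

Powers of 9 mod 10 repeat with period 2: 9, 1.
4493 leaves remainder 1 on division by 2, so 19^4493 ends in 9.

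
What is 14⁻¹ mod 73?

47

73 = 5·14 + 3
14 = 4·3 + 2
3 = 1·2 + 1
2 = 2·1 + 0
Back-substituting gives 14·47 ≡ 1 (mod 73).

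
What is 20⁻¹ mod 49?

20·27 = 540 = 11·49 + 1, so 20⁻¹ ≡ 27 (mod 49).

27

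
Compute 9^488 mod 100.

21

By repeated squaring mod 100: 9^1≡9, 9^2≡81, 9^4≡61, 9^8≡21, 9^16≡41, 9^32≡81, 9^64≡61, 9^128≡21, 9^256≡41.
Since 488 = 8 + 32 + 64 + 128 + 256 in binary, 9^488 ≡ 21·81·61·21·41 ≡ 21 (mod 100).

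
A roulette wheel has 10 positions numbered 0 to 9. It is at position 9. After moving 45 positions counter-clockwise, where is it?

45 mod 10 = 5 (since 4·10 = 40).
(9 − 5) mod 10 = 4.

4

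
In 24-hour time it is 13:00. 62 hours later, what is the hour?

3

62 − 2·24 = 14, so 62 ≡ 14 (mod 24).
(13 + 14) mod 24 = 3.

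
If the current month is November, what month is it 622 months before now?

January

622 = 51·12 + 10, so 622 mod 12 = 10.
November − 10 months → January.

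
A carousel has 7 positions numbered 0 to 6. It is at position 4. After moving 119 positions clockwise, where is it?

119 = 17·7 + 0, so 119 mod 7 = 0.
(4 + 0) mod 7 = 4.

4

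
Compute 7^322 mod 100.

49

Successive squares of 7 mod 100: 7^1≡7, 7^2≡49, 7^4≡1, 7^8≡1, 7^16≡1, 7^32≡1, 7^64≡1, 7^128≡1, 7^256≡1.
322 = 2 + 64 + 256, so 7^322 ≡ 49·1·1 ≡ 49 (mod 100).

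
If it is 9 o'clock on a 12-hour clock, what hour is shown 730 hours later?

7

Dividing 730 by 12 gives quotient 60 and remainder 10.
9 + 10 → 7 on a 12-hour dial.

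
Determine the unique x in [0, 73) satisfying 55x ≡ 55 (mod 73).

1

55⁻¹ ≡ 4 (mod 73) because 55·4 = 220 = 3·73 + 1.
So x ≡ 4·55 = 220 ≡ 1 (mod 73).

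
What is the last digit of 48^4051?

2

Last digits of 8^n: 8, 4, 2, 6 (period 4).
4051 leaves remainder 3 on division by 4, so 48^4051 ends in 2.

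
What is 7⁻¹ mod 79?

34

79 = 11·7 + 2
7 = 3·2 + 1
2 = 2·1 + 0
Back-substituting gives 7·34 ≡ 1 (mod 79).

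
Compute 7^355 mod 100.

By repeated squaring mod 100: 7^1≡7, 7^2≡49, 7^4≡1, 7^8≡1, 7^16≡1, 7^32≡1, 7^64≡1, 7^128≡1, 7^256≡1.
355 = 1 + 2 + 32 + 64 + 256, so 7^355 ≡ 7·49·1·1·1 ≡ 43 (mod 100).

43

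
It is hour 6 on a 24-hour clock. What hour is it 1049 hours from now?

23

1049 − 43·24 = 17, so 1049 ≡ 17 (mod 24).
(6 + 17) mod 24 = 23.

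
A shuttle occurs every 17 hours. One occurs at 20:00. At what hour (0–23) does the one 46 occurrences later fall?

46·17 = 782.
782 mod 24 = 14 (since 32·24 = 768).
(20 + 14) mod 24 = 10.

10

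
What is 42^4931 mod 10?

The units digit of 42^n cycles with period 4: 2, 4, 8, 6, …
4931 leaves remainder 3 on division by 4, so 42^4931 ends in 8.

8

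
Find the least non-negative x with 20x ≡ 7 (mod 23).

20⁻¹ ≡ 15 (mod 23) because 20·15 = 300 = 13·23 + 1.
Multiplying both sides by 15: x ≡ 15·7 = 105 ≡ 13 (mod 23).

13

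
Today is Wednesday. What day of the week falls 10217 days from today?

10217 = 1459·7 + 4, so 10217 mod 7 = 4.
Wednesday + 4 days → Sunday.

Sunday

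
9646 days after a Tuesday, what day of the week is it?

Tuesday

Dividing 9646 by 7 gives quotient 1378 and remainder 0.
Tuesday + 0 days → Tuesday.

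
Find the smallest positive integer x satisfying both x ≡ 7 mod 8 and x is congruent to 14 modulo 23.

x ≡ 7 (mod 8) gives x ∈ {7, 15, 23, 31, 39, 47, 55, 63, …}.
The first of these with x mod 23 = 14 is 175.

175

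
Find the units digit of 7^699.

Powers of 7 mod 10 repeat with period 4: 7, 9, 3, 1.
699 leaves remainder 3 on division by 4, so 7^699 ends in 3.

3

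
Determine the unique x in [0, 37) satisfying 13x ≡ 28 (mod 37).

13⁻¹ ≡ 20 (mod 37) because 13·20 = 260 = 7·37 + 1.
So x ≡ 20·28 = 560 ≡ 5 (mod 37).
Check: 13·5 = 65 = 1·37 + 28.

5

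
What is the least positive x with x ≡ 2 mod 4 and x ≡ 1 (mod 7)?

22

x ≡ 2 (mod 4) gives x ∈ {2, 6, 10, 14, 18, 22}.
The first of these with x mod 7 = 1 is 22.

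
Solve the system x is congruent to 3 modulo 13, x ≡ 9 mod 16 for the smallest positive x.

185

x ≡ 3 (mod 13) gives x ∈ {3, 16, 29, 42, 55, 68, 81, 94, …}.
The first of these with x mod 16 = 9 is 185.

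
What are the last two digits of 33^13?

Successive squares of 33 mod 100: 33^1≡33, 33^2≡89, 33^4≡21, 33^8≡41.
13 = 1 + 4 + 8, so 33^13 ≡ 33·21·41 ≡ 13 (mod 100).

13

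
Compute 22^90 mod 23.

1

Successive squares of 22 mod 23: 22^1≡22, 22^2≡1, 22^4≡1, 22^8≡1, 22^16≡1, 22^32≡1, 22^64≡1.
Since 90 = 2 + 8 + 16 + 64 in binary, 22^90 ≡ 1·1·1·1 ≡ 1 (mod 23).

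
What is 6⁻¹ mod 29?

6·5 = 30 = 1·29 + 1, so 6⁻¹ ≡ 5 (mod 29).

5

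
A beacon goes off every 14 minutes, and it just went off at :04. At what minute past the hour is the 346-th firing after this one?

346·14 = 4844.
Dividing 4844 by 60 gives quotient 80 and remainder 44.
(4 + 44) mod 60 = 48.

48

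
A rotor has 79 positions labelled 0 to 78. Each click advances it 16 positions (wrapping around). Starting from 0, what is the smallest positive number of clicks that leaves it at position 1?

79 = 4·16 + 15
16 = 1·15 + 1
15 = 15·1 + 0
Back-substituting gives 16·5 ≡ 1 (mod 79).

5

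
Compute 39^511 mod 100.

Square-and-reduce mod 100: 39^1≡39, 39^2≡21, 39^4≡41, 39^8≡81, 39^16≡61, 39^32≡21, 39^64≡41, 39^128≡81, 39^256≡61.
511 = 1 + 2 + 4 + 8 + 16 + 32 + 64 + 128 + 256, so 39^511 ≡ 39·21·41·81·61·21·41·81·61 ≡ 39 (mod 100).

39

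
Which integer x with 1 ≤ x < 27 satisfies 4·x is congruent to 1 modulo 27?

7

4·7 = 28 = 1·27 + 1, so 4⁻¹ ≡ 7 (mod 27).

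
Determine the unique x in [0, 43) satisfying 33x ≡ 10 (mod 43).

The inverse of 33 mod 43 is 30 (since 33·30 = 990 ≡ 1).
Multiplying both sides by 30: x ≡ 30·10 = 300 ≡ 42 (mod 43).
Check: 33·42 = 1386 = 32·43 + 10.

42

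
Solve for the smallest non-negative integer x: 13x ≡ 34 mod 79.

13⁻¹ ≡ 73 (mod 79) because 13·73 = 949 = 12·79 + 1.
So x ≡ 73·34 = 2482 ≡ 33 (mod 79).

33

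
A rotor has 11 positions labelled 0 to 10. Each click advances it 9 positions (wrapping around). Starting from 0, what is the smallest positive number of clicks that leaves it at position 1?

11 = 1·9 + 2
9 = 4·2 + 1
2 = 2·1 + 0
Back-substituting gives 9·5 ≡ 1 (mod 11).

5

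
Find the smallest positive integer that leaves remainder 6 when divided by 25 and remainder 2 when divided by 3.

Since 3·17 ≡ 1 (mod 25), take x = 2 + 3·((6−2)·17 mod 25) = 2 + 3·18 = 56.
Check: 56 mod 25 = 6, 56 mod 3 = 2.

56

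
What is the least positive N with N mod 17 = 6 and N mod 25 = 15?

x ≡ 6 (mod 17) gives x ∈ {6, 23, 40}.
The first of these with x mod 25 = 15 is 40.

40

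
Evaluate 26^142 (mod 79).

72

Square-and-reduce mod 79: 26^1≡26, 26^2≡44, 26^4≡40, 26^8≡20, 26^16≡5, 26^32≡25, 26^64≡72, 26^128≡49.
Since 142 = 2 + 4 + 8 + 128 in binary, 26^142 ≡ 44·40·20·49 ≡ 72 (mod 79).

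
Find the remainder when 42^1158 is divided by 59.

Square-and-reduce mod 59: 42^1≡42, 42^2≡53, 42^4≡36, 42^8≡57, 42^16≡4, 42^32≡16, 42^64≡20, 42^128≡46, 42^256≡51, 42^512≡5, 42^1024≡25.
Since 1158 = 2 + 4 + 128 + 1024 in binary, 42^1158 ≡ 53·36·46·25 ≡ 49 (mod 59).

49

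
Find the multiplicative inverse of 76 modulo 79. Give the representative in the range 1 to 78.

26

76·26 = 1976 = 25·79 + 1, so 76⁻¹ ≡ 26 (mod 79).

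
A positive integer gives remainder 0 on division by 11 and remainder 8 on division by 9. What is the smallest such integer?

44

Since 9·5 ≡ 1 (mod 11), take x = 8 + 9·((0−8)·5 mod 11) = 8 + 9·4 = 44.
Check: 44 mod 11 = 0, 44 mod 9 = 8.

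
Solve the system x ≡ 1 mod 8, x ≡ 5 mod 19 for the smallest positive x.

81

x ≡ 1 (mod 8) gives x ∈ {1, 9, 17, 25, 33, 41, 49, 57, …}.
The first of these with x mod 19 = 5 is 81.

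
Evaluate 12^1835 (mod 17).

6

Successive squares of 12 mod 17: 12^1≡12, 12^2≡8, 12^4≡13, 12^8≡16, 12^16≡1, 12^32≡1, 12^64≡1, 12^128≡1, 12^256≡1, 12^512≡1, 12^1024≡1.
1835 = 1 + 2 + 8 + 32 + 256 + 512 + 1024, so 12^1835 ≡ 12·8·16·1·1·1·1 ≡ 6 (mod 17).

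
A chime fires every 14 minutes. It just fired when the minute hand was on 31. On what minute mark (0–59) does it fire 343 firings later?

343·14 = 4802.
4802 = 80·60 + 2, so 4802 mod 60 = 2.
(31 + 2) mod 60 = 33.

33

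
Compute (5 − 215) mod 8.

215 mod 8 = 7 (since 26·8 = 208).
(5 − 7) mod 8 = 6.

6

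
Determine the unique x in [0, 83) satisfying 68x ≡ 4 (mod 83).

The inverse of 68 mod 83 is 11 (since 68·11 = 748 ≡ 1).
So x ≡ 11·4 = 44 ≡ 44 (mod 83).

44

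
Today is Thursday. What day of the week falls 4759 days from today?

4759 mod 7 = 6 (since 679·7 = 4753).
Thursday + 6 days → Wednesday.

Wednesday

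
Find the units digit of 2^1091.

Last digits of 2^n: 2, 4, 8, 6 (period 4).
1091 leaves remainder 3 on division by 4, so 2^1091 ends in 8.

8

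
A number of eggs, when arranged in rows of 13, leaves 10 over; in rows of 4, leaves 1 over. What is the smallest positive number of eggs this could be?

x ≡ 1 (mod 4) gives x ∈ {1, 5, 9, 13, 17, 21, 25, 29, …}.
The first of these with x mod 13 = 10 is 49.

49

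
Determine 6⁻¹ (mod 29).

6·5 = 30 = 1·29 + 1, so 6⁻¹ ≡ 5 (mod 29).

5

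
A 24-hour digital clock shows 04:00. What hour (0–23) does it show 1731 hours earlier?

Dividing 1731 by 24 gives quotient 72 and remainder 3.
(4 − 3) mod 24 = 1.

1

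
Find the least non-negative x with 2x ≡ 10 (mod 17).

5

2⁻¹ ≡ 9 (mod 17) because 2·9 = 18 = 1·17 + 1.
Multiplying both sides by 9: x ≡ 9·10 = 90 ≡ 5 (mod 17).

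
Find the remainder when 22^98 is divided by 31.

28

Square-and-reduce mod 31: 22^1≡22, 22^2≡19, 22^4≡20, 22^8≡28, 22^16≡9, 22^32≡19, 22^64≡20.
98 = 2 + 32 + 64, so 22^98 ≡ 19·19·20 ≡ 28 (mod 31).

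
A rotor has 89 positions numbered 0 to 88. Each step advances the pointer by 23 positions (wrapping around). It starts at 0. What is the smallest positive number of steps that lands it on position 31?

23⁻¹ ≡ 31 (mod 89) because 23·31 = 713 = 8·89 + 1.
So x ≡ 31·31 = 961 ≡ 71 (mod 89).
Check: 23·71 = 1633 = 18·89 + 31.

71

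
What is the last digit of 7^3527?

3

Last digits of 7^n: 7, 9, 3, 1 (period 4).
3527 leaves remainder 3 on division by 4, so 7^3527 ends in 3.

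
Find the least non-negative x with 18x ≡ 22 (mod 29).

27

The inverse of 18 mod 29 is 21 (since 18·21 = 378 ≡ 1).
So x ≡ 21·22 = 462 ≡ 27 (mod 29).
Check: 18·27 = 486 = 16·29 + 22.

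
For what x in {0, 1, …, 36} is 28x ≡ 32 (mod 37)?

28⁻¹ ≡ 4 (mod 37) because 28·4 = 112 = 3·37 + 1.
Multiplying both sides by 4: x ≡ 4·32 = 128 ≡ 17 (mod 37).

17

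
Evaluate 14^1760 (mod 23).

Successive squares of 14 mod 23: 14^1≡14, 14^2≡12, 14^4≡6, 14^8≡13, 14^16≡8, 14^32≡18, 14^64≡2, 14^128≡4, 14^256≡16, 14^512≡3, 14^1024≡9.
1760 = 32 + 64 + 128 + 512 + 1024, so 14^1760 ≡ 18·2·4·3·9 ≡ 1 (mod 23).

1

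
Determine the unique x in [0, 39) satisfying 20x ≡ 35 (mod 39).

The inverse of 20 mod 39 is 2 (since 20·2 = 40 ≡ 1).
So x ≡ 2·35 = 70 ≡ 31 (mod 39).
Check: 20·31 = 620 = 15·39 + 35.

31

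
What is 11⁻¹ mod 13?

6

13 = 1·11 + 2
11 = 5·2 + 1
2 = 2·1 + 0
Back-substituting gives 11·6 ≡ 1 (mod 13).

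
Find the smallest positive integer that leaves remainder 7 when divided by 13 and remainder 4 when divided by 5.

59

Since 5·8 ≡ 1 (mod 13), take x = 4 + 5·((7−4)·8 mod 13) = 4 + 5·11 = 59.
Check: 59 mod 13 = 7, 59 mod 5 = 4.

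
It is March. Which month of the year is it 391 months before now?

Dividing 391 by 12 gives quotient 32 and remainder 7.
March − 7 months → August.

August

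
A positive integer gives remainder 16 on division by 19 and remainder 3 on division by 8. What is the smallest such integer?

35

Since 8·12 ≡ 1 (mod 19), take x = 3 + 8·((16−3)·12 mod 19) = 3 + 8·4 = 35.
Check: 35 mod 19 = 16, 35 mod 8 = 3.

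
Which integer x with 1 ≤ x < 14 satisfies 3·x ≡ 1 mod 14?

14 = 4·3 + 2
3 = 1·2 + 1
2 = 2·1 + 0
Back-substituting gives 3·5 ≡ 1 (mod 14).

5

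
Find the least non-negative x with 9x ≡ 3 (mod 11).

4

The inverse of 9 mod 11 is 5 (since 9·5 = 45 ≡ 1).
Multiplying both sides by 5: x ≡ 5·3 = 15 ≡ 4 (mod 11).
Check: 9·4 = 36 = 3·11 + 3.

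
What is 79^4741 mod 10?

Last digits of 9^n: 9, 1 (period 2).
4741 mod 2 = 1, so the last digit matches 9^1 = 9.

9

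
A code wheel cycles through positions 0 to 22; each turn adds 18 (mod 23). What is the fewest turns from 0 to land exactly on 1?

9

18·9 = 162 = 7·23 + 1, so 18⁻¹ ≡ 9 (mod 23).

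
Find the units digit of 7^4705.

Powers of 7 mod 10 repeat with period 4: 7, 9, 3, 1.
4705 leaves remainder 1 on division by 4, so 7^4705 ends in 7.

7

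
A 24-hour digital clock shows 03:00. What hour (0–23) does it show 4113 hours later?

12

4113 − 171·24 = 9, so 4113 ≡ 9 (mod 24).
(3 + 9) mod 24 = 12.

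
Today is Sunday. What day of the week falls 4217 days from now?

Wednesday

4217 = 602·7 + 3, so 4217 mod 7 = 3.
Sunday + 3 days → Wednesday.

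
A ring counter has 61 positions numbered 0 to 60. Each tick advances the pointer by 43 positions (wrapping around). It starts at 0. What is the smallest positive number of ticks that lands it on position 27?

The inverse of 43 mod 61 is 44 (since 43·44 = 1892 ≡ 1).
Multiplying both sides by 44: x ≡ 44·27 = 1188 ≡ 29 (mod 61).

29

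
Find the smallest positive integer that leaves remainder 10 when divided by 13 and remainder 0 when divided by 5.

x ≡ 0 (mod 5) gives x ∈ {0, 5, 10}.
The first of these with x mod 13 = 10 is 10.

10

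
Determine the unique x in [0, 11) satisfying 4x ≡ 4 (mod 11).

4⁻¹ ≡ 3 (mod 11) because 4·3 = 12 = 1·11 + 1.
Multiplying both sides by 3: x ≡ 3·4 = 12 ≡ 1 (mod 11).

1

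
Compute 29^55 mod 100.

49

By repeated squaring mod 100: 29^1≡29, 29^2≡41, 29^4≡81, 29^8≡61, 29^16≡21, 29^32≡41.
55 = 1 + 2 + 4 + 16 + 32, so 29^55 ≡ 29·41·81·21·41 ≡ 49 (mod 100).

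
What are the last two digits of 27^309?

Square-and-reduce mod 100: 27^1≡27, 27^2≡29, 27^4≡41, 27^8≡81, 27^16≡61, 27^32≡21, 27^64≡41, 27^128≡81, 27^256≡61.
Since 309 = 1 + 4 + 16 + 32 + 256 in binary, 27^309 ≡ 27·41·61·21·61 ≡ 87 (mod 100).

87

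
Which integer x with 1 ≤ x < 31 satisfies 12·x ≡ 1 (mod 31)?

31 = 2·12 + 7
12 = 1·7 + 5
7 = 1·5 + 2
5 = 2·2 + 1
2 = 2·1 + 0
Back-substituting gives 12·13 ≡ 1 (mod 31).

13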